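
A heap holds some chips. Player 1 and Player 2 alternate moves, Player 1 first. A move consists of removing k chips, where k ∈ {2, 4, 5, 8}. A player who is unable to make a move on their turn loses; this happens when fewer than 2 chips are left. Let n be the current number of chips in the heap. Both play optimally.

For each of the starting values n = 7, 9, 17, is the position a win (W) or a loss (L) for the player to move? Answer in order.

7: L, 9: W, 17: W

Classify positions by backward induction: terminal positions (no move available) are L. From any other position, the mover wins iff some move reaches an L.
n=0: no move → L
n=1: no move → L
n=2: →0(L), so W
n=3: →1(L), so W
n=4: →0(L), so W
n=5: →1(L), so W
n=6: →1(L), so W
n=7: →5(W), 3(W), 2(W) — all W, so L
n=8: →0(L), so W
n=9: →7(L), so W
n=10: →8(W), 6(W), 5(W), 2(W) — all W, so L
n=11: →7(L), so W
n=12: →10(L), so W
n=13: →11(W), 9(W), 8(W), 5(W) — all W, so L
n=14: →10(L), so W
n=15: →13(L), so W
n=16: →14(W), 12(W), 11(W), 8(W) — all W, so L
n=17: →13(L), so W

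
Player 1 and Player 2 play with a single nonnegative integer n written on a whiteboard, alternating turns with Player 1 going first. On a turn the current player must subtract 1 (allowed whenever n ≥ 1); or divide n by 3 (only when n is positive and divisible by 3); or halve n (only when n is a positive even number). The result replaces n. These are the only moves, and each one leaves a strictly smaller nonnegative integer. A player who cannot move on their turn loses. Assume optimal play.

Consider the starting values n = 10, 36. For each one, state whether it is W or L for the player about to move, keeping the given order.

10: W, 36: L

Classify positions by backward induction: terminal positions (no move available) are L. From any other position, the mover wins iff some move reaches an L.
n=0: no move → L
n=1: W (go to 0, an L position)
n=2: L (sole option 1(W) is W)
n=3: W (go to 2, an L position)
n=4: W (go to 2, an L position)
n=5: L (sole option 4(W) is W)
n=6: W (go to 2, an L position)
n=7: L (sole option 6(W) is W)
n=8: W (go to 7, an L position)
n=9: L (options 3(W), 8(W) are all W)
n=10: W (go to 5, an L position)
n=11: L (sole option 10(W) is W)
n=12: W (go to 11, an L position)
n=13: L (sole option 12(W) is W)
n=14: W (go to 7, an L position)
n=15: W (go to 5, an L position)
n=16: L (options 8(W), 15(W) are all W)
n=17: W (go to 16, an L position)
n=18: W (go to 9, an L position)
n=19: L (sole option 18(W) is W)
n=20: W (go to 19, an L position)
n=21: W (go to 7, an L position)
n=22: W (go to 11, an L position)
n=23: L (sole option 22(W) is W)
n=24: W (go to 23, an L position)
n=25: L (sole option 24(W) is W)
n=26: W (go to 13, an L position)
n=27: W (go to 9, an L position)
n=28: L (options 14(W), 27(W) are all W)
n=29: W (go to 28, an L position)
n=30: L (options 10(W), 15(W), 29(W) are all W)
n=31: W (go to 30, an L position)
n=32: W (go to 16, an L position)
n=33: W (go to 11, an L position)
n=34: L (options 17(W), 33(W) are all W)
n=35: W (go to 34, an L position)
n=36: L (options 12(W), 18(W), 35(W) are all W)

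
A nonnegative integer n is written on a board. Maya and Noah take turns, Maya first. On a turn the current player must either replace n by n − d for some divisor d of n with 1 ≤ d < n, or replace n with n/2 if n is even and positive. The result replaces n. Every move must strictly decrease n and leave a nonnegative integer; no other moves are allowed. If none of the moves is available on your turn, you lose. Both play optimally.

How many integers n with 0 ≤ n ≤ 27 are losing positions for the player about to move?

Label each position W (a win for the player to move) or L (a loss). A position with no legal move is L; any other position is W exactly when some move reaches an L, and L when every move reaches a W.
n=0: no move → L
n=1: no move → L
n=2: can move to 1, which is L ⇒ W
n=3: the only move is to 2(W), a W ⇒ L
n=4: can move to 3, which is L ⇒ W
n=5: the only move is to 4(W), a W ⇒ L
n=6: can move to 3, which is L ⇒ W
n=7: the only move is to 6(W), a W ⇒ L
n=8: can move to 7, which is L ⇒ W
n=9: moves to 6(W), 8(W); every one is W ⇒ L
n=10: can move to 5, which is L ⇒ W
n=11: the only move is to 10(W), a W ⇒ L
n=12: can move to 9, which is L ⇒ W
n=13: the only move is to 12(W), a W ⇒ L
n=14: can move to 7, which is L ⇒ W
n=15: moves to 10(W), 12(W), 14(W); every one is W ⇒ L
n=16: can move to 15, which is L ⇒ W
n=17: the only move is to 16(W), a W ⇒ L
n=18: can move to 9, which is L ⇒ W
n=19: the only move is to 18(W), a W ⇒ L
n=20: can move to 15, which is L ⇒ W
n=21: moves to 14(W), 18(W), 20(W); every one is W ⇒ L
n=22: can move to 11, which is L ⇒ W
n=23: the only move is to 22(W), a W ⇒ L
n=24: can move to 21, which is L ⇒ W
n=25: moves to 20(W), 24(W); every one is W ⇒ L
n=26: can move to 13, which is L ⇒ W
n=27: moves to 18(W), 24(W), 26(W); every one is W ⇒ L
L entries with 0 ≤ n ≤ 27: n = 0, 1, 3, 5, 7, 9, 11, 13, 15, 17, 19, 21, 23, 25, 27; that makes 15.

15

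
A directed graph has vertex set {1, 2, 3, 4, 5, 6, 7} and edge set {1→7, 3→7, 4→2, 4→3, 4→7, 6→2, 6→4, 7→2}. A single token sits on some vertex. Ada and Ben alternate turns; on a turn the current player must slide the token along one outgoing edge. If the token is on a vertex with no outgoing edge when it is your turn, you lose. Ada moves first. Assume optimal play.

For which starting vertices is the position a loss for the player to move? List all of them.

1, 2, 3, 5

Compute win/loss labels from the base case upward. A position with no move is L. Any other position is W if it can reach an L in one move, else L.
Every edge goes from a vertex to one that appears earlier in the order 5, 2, 7, 1, 3, 4, 6, so processing vertices in that order labels each vertex after all of its successors.
5: no outgoing edge → L
2: no outgoing edge → L
7: W (go to 2, an L position)
1: L (sole option 7(W) is W)
3: L (sole option 7(W) is W)
4: W (go to 3, an L position)
6: W (go to 2, an L position)
Reading off the rows marked L gives the requested list; there are 4 such vertices.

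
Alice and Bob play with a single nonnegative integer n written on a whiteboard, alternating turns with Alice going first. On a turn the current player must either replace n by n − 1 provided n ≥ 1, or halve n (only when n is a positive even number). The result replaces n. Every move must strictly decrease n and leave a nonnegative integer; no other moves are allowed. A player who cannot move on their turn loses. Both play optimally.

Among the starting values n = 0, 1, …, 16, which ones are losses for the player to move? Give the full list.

0, 2, 5, 7, 9, 11, 13, 15

Positions with no move are L. A position that does have a move is losing for the player to move precisely when every available move leads to a winning position for the opponent. Fill in the labels:
n=0: no move → L
n=1: can move to 0, which is L ⇒ W
n=2: the only move is to 1(W), a W ⇒ L
n=3: can move to 2, which is L ⇒ W
n=4: can move to 2, which is L ⇒ W
n=5: the only move is to 4(W), a W ⇒ L
n=6: can move to 5, which is L ⇒ W
n=7: the only move is to 6(W), a W ⇒ L
n=8: can move to 7, which is L ⇒ W
n=9: the only move is to 8(W), a W ⇒ L
n=10: can move to 5, which is L ⇒ W
n=11: the only move is to 10(W), a W ⇒ L
n=12: can move to 11, which is L ⇒ W
n=13: the only move is to 12(W), a W ⇒ L
n=14: can move to 7, which is L ⇒ W
n=15: the only move is to 14(W), a W ⇒ L
n=16: can move to 15, which is L ⇒ W
Reading off the rows marked L gives the requested list; there are 8 such values of n.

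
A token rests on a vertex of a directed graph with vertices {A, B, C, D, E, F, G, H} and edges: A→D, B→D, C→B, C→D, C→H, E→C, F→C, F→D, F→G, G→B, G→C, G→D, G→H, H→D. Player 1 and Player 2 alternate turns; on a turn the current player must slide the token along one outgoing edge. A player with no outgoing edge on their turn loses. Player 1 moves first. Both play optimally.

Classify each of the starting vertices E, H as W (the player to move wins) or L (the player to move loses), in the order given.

Build the W/L table. Terminal = L. A non-terminal position is W if it has a move to some L; otherwise it is L.
Every edge goes from a vertex to one that appears earlier in the order D, H, B, C, G, F, E, A, so processing vertices in that order labels each vertex after all of its successors.
D: no outgoing edge → L
H: can move to D, which is L ⇒ W
B: can move to D, which is L ⇒ W
C: can move to D, which is L ⇒ W
G: can move to D, which is L ⇒ W
F: can move to D, which is L ⇒ W
E: the only move is to C(W), a W ⇒ L
A: can move to D, which is L ⇒ W

E: L, H: W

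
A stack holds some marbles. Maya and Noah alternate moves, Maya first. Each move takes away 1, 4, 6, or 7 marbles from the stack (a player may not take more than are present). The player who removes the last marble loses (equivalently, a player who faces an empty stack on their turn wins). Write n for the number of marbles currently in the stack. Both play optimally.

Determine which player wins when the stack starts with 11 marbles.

Noah wins.

Positions with no move are W. A position that does have a move is losing for the player to move precisely when every available move leads to a winning position for the opponent. Fill in the labels:
n=0: no move; the opponent has just taken the last marble and therefore loses → W
n=1: only reaches 0(W), which is W → L
n=2: reaches L-position 1 → W
n=3: only reaches 2(W), which is W → L
n=4: reaches L-position 3 → W
n=5: reaches L-position 1 → W
n=6: only reaches 5(W), 2(W), 0(W), all W → L
n=7: reaches L-position 6 → W
n=8: reaches L-position 1 → W
n=9: reaches L-position 3 → W
n=10: reaches L-position 6 → W
n=11: only reaches 10(W), 7(W), 5(W), 4(W), all W → L
The starting position 11 is L: whatever Maya does, the opponent receives a W position.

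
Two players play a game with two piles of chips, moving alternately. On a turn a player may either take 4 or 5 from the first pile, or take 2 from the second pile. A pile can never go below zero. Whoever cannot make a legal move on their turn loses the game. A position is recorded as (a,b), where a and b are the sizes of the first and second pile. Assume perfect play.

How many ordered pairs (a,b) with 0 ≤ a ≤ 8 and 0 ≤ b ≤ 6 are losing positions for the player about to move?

28

Positions with no move are L. A position that does have a move is losing for the player to move precisely when every available move leads to a winning position for the opponent. Fill in the labels:
Every move lowers a or b (never raises either), so fill the grid row by row in increasing a, and left to right within a row: each cell's successors are then already labelled.
      b=0  b=1  b=2  b=3  b=4  b=5  b=6
a=0:    L    L    W    W    L    L    W
a=1:    L    L    W    W    L    L    W
a=2:    L    L    W    W    L    L    W
a=3:    L    L    W    W    L    L    W
a=4:    W    W    L    L    W    W    L
a=5:    W    W    L    L    W    W    L
a=6:    W    W    L    L    W    W    L
a=7:    W    W    L    L    W    W    L
a=8:    W    W    W    W    W    W    W
Cells with no legal move (terminal, hence L): (0,0), (0,1), (1,0), (1,1), (2,0), (2,1), (3,0), (3,1).
The remaining L cells, each justified by listing all of its moves:
(0,4): the only move is to (0,2)(W), a W ⇒ L
(0,5): the only move is to (0,3)(W), a W ⇒ L
(1,4): the only move is to (1,2)(W), a W ⇒ L
(1,5): the only move is to (1,3)(W), a W ⇒ L
(2,4): the only move is to (2,2)(W), a W ⇒ L
(2,5): the only move is to (2,3)(W), a W ⇒ L
(3,4): the only move is to (3,2)(W), a W ⇒ L
(3,5): the only move is to (3,3)(W), a W ⇒ L
(4,2): moves to (0,2)(W), (4,0)(W); every one is W ⇒ L
(4,3): moves to (0,3)(W), (4,1)(W); every one is W ⇒ L
(4,6): moves to (0,6)(W), (4,4)(W); every one is W ⇒ L
(5,2): moves to (1,2)(W), (0,2)(W), (5,0)(W); every one is W ⇒ L
(5,3): moves to (1,3)(W), (0,3)(W), (5,1)(W); every one is W ⇒ L
(5,6): moves to (1,6)(W), (0,6)(W), (5,4)(W); every one is W ⇒ L
(6,2): moves to (2,2)(W), (1,2)(W), (6,0)(W); every one is W ⇒ L
(6,3): moves to (2,3)(W), (1,3)(W), (6,1)(W); every one is W ⇒ L
(6,6): moves to (2,6)(W), (1,6)(W), (6,4)(W); every one is W ⇒ L
(7,2): moves to (3,2)(W), (2,2)(W), (7,0)(W); every one is W ⇒ L
(7,3): moves to (3,3)(W), (2,3)(W), (7,1)(W); every one is W ⇒ L
(7,6): moves to (3,6)(W), (2,6)(W), (7,4)(W); every one is W ⇒ L
Every other cell has at least one move into one of the L cells above, so it is W.
L cells per row: a=0: 4, a=1: 4, a=2: 4, a=3: 4, a=4: 3, a=5: 3, a=6: 3, a=7: 3, a=8: 0; total 28.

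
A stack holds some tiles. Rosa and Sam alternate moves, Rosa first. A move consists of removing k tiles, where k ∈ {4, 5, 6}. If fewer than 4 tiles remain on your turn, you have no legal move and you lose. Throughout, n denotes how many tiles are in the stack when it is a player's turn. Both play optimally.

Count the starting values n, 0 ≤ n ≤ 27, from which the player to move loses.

Build the W/L table. Terminal = L. A non-terminal position is W if it has a move to some L; otherwise it is L.
n=0: no move → L
n=1: no move → L
n=2: no move → L
n=3: no move → L
n=4: reaches L-position 0 → W
n=5: reaches L-position 1 → W
n=6: reaches L-position 2 → W
n=7: reaches L-position 3 → W
n=8: reaches L-position 3 → W
n=9: reaches L-position 3 → W
n=10: only reaches 6(W), 5(W), 4(W), all W → L
n=11: only reaches 7(W), 6(W), 5(W), all W → L
n=12: only reaches 8(W), 7(W), 6(W), all W → L
n=13: only reaches 9(W), 8(W), 7(W), all W → L
n=14: reaches L-position 10 → W
n=15: reaches L-position 11 → W
n=16: reaches L-position 12 → W
n=17: reaches L-position 13 → W
n=18: reaches L-position 13 → W
n=19: reaches L-position 13 → W
n=20: only reaches 16(W), 15(W), 14(W), all W → L
n=21: only reaches 17(W), 16(W), 15(W), all W → L
n=22: only reaches 18(W), 17(W), 16(W), all W → L
n=23: only reaches 19(W), 18(W), 17(W), all W → L
n=24: reaches L-position 20 → W
n=25: reaches L-position 21 → W
n=26: reaches L-position 22 → W
n=27: reaches L-position 23 → W
L entries with 0 ≤ n ≤ 27: n = 0, 1, 2, 3, 10, 11, 12, 13, 20, 21, 22, 23; that makes 12.

12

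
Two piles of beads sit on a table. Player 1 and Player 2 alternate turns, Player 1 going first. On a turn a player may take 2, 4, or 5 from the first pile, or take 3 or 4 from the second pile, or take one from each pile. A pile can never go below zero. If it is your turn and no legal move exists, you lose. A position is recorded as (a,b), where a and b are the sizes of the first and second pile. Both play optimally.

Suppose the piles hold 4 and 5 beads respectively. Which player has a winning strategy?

Player 1 wins.

Work bottom-up. With no move the player to move loses. Otherwise the position is W if at least one move leads to an L position for the opponent, and L if every move leads to a W.
No move ever increases a pile, so every position that can arise here has a ≤ 4 and b ≤ 5; it is enough to label the cells with 0 ≤ a ≤ 4 and 0 ≤ b ≤ 5.
Every move lowers a or b (never raises either), so fill the grid row by row in increasing a, and left to right within a row: each cell's successors are then already labelled.
      b=0  b=1  b=2  b=3  b=4  b=5
a=0:    L    L    L    W    W    W
a=1:    L    W    W    W    W    L
a=2:    W    W    W    L    L    L
a=3:    W    L    L    L    W    W
a=4:    W    W    W    W    W    W
Cells with no legal move (terminal, hence L): (0,0), (0,1), (0,2), (1,0).
The remaining L cells, each justified by listing all of its moves:
(1,5): moves to (1,2)(W), (1,1)(W), (0,4)(W); every one is W ⇒ L
(2,3): moves to (0,3)(W), (2,0)(W), (1,2)(W); every one is W ⇒ L
(2,4): moves to (0,4)(W), (2,1)(W), (2,0)(W), (1,3)(W); every one is W ⇒ L
(2,5): moves to (0,5)(W), (2,2)(W), (2,1)(W), (1,4)(W); every one is W ⇒ L
(3,1): moves to (1,1)(W), (2,0)(W); every one is W ⇒ L
(3,2): moves to (1,2)(W), (2,1)(W); every one is W ⇒ L
(3,3): moves to (1,3)(W), (3,0)(W), (2,2)(W); every one is W ⇒ L
Every other cell has at least one move into one of the L cells above, so it is W.
From (4,5) Player 1 can move to (2,5), reaching an L position.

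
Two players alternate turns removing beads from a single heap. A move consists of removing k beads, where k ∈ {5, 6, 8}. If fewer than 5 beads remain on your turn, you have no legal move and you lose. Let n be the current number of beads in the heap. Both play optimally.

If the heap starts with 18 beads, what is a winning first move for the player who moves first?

Remove 5, leaving 13.

Work bottom-up. With no move the player to move loses. Otherwise the position is W if at least one move leads to an L position for the opponent, and L if every move leads to a W.
n=0: no move → L
n=1: no move → L
n=2: no move → L
n=3: no move → L
n=4: no move → L
n=5: W (go to 0, an L position)
n=6: W (go to 1, an L position)
n=7: W (go to 2, an L position)
n=8: W (go to 3, an L position)
n=9: W (go to 4, an L position)
n=10: W (go to 4, an L position)
n=11: W (go to 3, an L position)
n=12: W (go to 4, an L position)
n=13: L (options 8(W), 7(W), 5(W) are all W)
n=14: L (options 9(W), 8(W), 6(W) are all W)
n=15: L (options 10(W), 9(W), 7(W) are all W)
n=16: L (options 11(W), 10(W), 8(W) are all W)
n=17: L (options 12(W), 11(W), 9(W) are all W)
n=18: W (go to 13, an L position)
From 18, the L positions reachable in one move are: 13.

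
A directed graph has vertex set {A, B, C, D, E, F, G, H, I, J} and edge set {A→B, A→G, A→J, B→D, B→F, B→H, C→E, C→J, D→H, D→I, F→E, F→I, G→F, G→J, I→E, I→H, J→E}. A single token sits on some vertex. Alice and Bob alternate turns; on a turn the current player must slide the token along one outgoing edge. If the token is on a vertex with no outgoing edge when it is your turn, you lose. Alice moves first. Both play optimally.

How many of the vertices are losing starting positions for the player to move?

Compute win/loss labels from the base case upward. A position with no move is L. Any other position is W if it can reach an L in one move, else L.
Every edge goes from a vertex to one that appears earlier in the order H, E, I, F, J, C, D, G, B, A, so processing vertices in that order labels each vertex after all of its successors.
H: no outgoing edge → L
E: no outgoing edge → L
I: reaches L-position E → W
F: reaches L-position E → W
J: reaches L-position E → W
C: reaches L-position E → W
D: reaches L-position H → W
G: only reaches J(W), F(W), all W → L
B: reaches L-position H → W
A: reaches L-position G → W
The L vertices are E, G, H; that is 3 in all.

3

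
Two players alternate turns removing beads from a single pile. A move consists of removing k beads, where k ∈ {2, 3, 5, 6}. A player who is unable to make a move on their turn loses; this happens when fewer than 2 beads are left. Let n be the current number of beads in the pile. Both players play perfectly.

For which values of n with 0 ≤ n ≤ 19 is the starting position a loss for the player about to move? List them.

Build the W/L table. Terminal = L. A non-terminal position is W if it has a move to some L; otherwise it is L.
n=0: no move → L
n=1: no move → L
n=2: →0(L), so W
n=3: →1(L), so W
n=4: →1(L), so W
n=5: →0(L), so W
n=6: →1(L), so W
n=7: →1(L), so W
n=8: →6(W), 5(W), 3(W), 2(W) — all W, so L
n=9: →7(W), 6(W), 4(W), 3(W) — all W, so L
n=10: →8(L), so W
n=11: →9(L), so W
n=12: →9(L), so W
n=13: →8(L), so W
n=14: →9(L), so W
n=15: →9(L), so W
n=16: →14(W), 13(W), 11(W), 10(W) — all W, so L
n=17: →15(W), 14(W), 12(W), 11(W) — all W, so L
n=18: →16(L), so W
n=19: →17(L), so W
Reading off the rows marked L gives the requested list; there are 6 such values of n.

0, 1, 8, 9, 16, 17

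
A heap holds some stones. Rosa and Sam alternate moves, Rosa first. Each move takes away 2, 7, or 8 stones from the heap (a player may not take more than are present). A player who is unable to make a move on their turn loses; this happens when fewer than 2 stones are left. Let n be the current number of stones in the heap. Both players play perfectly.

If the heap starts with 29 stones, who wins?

Work bottom-up. With no move the player to move loses. Otherwise the position is W if at least one move leads to an L position for the opponent, and L if every move leads to a W.
n=0: no move → L
n=1: no move → L
n=2: →0(L), so W
n=3: →1(L), so W
n=4: →2(W) only, which is W, so L
n=5: →3(W) only, which is W, so L
n=6: →4(L), so W
n=7: →5(L), so W
n=8: →1(L), so W
n=9: →1(L), so W
n=10: →8(W), 3(W), 2(W) — all W, so L
n=11: →4(L), so W
n=12: →10(L), so W
n=13: →5(L), so W
n=14: →12(W), 7(W), 6(W) — all W, so L
n=15: →13(W), 8(W), 7(W) — all W, so L
n=16: →14(L), so W
n=17: →15(L), so W
n=18: →10(L), so W
n=19: →17(W), 12(W), 11(W) — all W, so L
n=20: →18(W), 13(W), 12(W) — all W, so L
n=21: →19(L), so W
n=22: →20(L), so W
n=23: →15(L), so W
n=24: →22(W), 17(W), 16(W) — all W, so L
n=25: →23(W), 18(W), 17(W) — all W, so L
n=26: →24(L), so W
n=27: →25(L), so W
n=28: →20(L), so W
n=29: →27(W), 22(W), 21(W) — all W, so L
The starting position 29 is L: whatever Rosa does, the opponent receives a W position.

Sam wins.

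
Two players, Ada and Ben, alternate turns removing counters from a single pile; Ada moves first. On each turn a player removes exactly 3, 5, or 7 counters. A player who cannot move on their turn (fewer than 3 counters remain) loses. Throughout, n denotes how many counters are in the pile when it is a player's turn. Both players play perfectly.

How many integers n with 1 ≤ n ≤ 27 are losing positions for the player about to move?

Classify positions by backward induction: terminal positions (no move available) are L. From any other position, the mover wins iff some move reaches an L.
n=0: no move → L
n=1: no move → L
n=2: no move → L
n=3: W (go to 0, an L position)
n=4: W (go to 1, an L position)
n=5: W (go to 2, an L position)
n=6: W (go to 1, an L position)
n=7: W (go to 2, an L position)
n=8: W (go to 1, an L position)
n=9: W (go to 2, an L position)
n=10: L (options 7(W), 5(W), 3(W) are all W)
n=11: L (options 8(W), 6(W), 4(W) are all W)
n=12: L (options 9(W), 7(W), 5(W) are all W)
n=13: W (go to 10, an L position)
n=14: W (go to 11, an L position)
n=15: W (go to 12, an L position)
n=16: W (go to 11, an L position)
n=17: W (go to 12, an L position)
n=18: W (go to 11, an L position)
n=19: W (go to 12, an L position)
n=20: L (options 17(W), 15(W), 13(W) are all W)
n=21: L (options 18(W), 16(W), 14(W) are all W)
n=22: L (options 19(W), 17(W), 15(W) are all W)
n=23: W (go to 20, an L position)
n=24: W (go to 21, an L position)
n=25: W (go to 22, an L position)
n=26: W (go to 21, an L position)
n=27: W (go to 22, an L position)
L entries with 1 ≤ n ≤ 27 (n=0 is outside the asked range and is not counted): n = 1, 2, 10, 11, 12, 20, 21, 22; that makes 8.

8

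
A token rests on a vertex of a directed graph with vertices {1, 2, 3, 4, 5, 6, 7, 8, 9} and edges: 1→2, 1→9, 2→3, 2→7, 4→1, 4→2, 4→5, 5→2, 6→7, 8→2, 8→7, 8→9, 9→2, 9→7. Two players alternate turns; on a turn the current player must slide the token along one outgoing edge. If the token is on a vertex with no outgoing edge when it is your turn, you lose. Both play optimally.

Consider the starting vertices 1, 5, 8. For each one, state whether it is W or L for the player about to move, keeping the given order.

Work bottom-up. With no move the player to move loses. Otherwise the position is W if at least one move leads to an L position for the opponent, and L if every move leads to a W.
Every edge goes from a vertex to one that appears earlier in the order 7, 3, 2, 9, 5, 1, 4, 8, 6, so processing vertices in that order labels each vertex after all of its successors.
7: no outgoing edge → L
3: no outgoing edge → L
2: can move to 3, which is L ⇒ W
9: can move to 7, which is L ⇒ W
5: the only move is to 2(W), a W ⇒ L
1: moves to 9(W), 2(W); every one is W ⇒ L
4: can move to 1, which is L ⇒ W
8: can move to 7, which is L ⇒ W
6: can move to 7, which is L ⇒ W

1: L, 5: L, 8: W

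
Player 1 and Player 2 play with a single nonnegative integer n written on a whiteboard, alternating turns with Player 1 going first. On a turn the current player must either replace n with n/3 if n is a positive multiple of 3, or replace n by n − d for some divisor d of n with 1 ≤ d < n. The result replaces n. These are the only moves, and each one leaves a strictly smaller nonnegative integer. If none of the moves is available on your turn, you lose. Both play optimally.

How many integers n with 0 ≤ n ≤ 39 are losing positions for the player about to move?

Compute win/loss labels from the base case upward. A position with no move is L. Any other position is W if it can reach an L in one move, else L.
n=0: no move → L
n=1: no move → L
n=2: →1(L), so W
n=3: →1(L), so W
n=4: →2(W), 3(W) — all W, so L
n=5: →4(L), so W
n=6: →4(L), so W
n=7: →6(W) only, which is W, so L
n=8: →4(L), so W
n=9: →3(W), 6(W), 8(W) — all W, so L
n=10: →9(L), so W
n=11: →10(W) only, which is W, so L
n=12: →4(L), so W
n=13: →12(W) only, which is W, so L
n=14: →7(L), so W
n=15: →5(W), 10(W), 12(W), 14(W) — all W, so L
n=16: →15(L), so W
n=17: →16(W) only, which is W, so L
n=18: →9(L), so W
n=19: →18(W) only, which is W, so L
n=20: →15(L), so W
n=21: →7(L), so W
n=22: →11(L), so W
n=23: →22(W) only, which is W, so L
n=24: →23(L), so W
n=25: →20(W), 24(W) — all W, so L
n=26: →13(L), so W
n=27: →9(L), so W
n=28: →14(W), 21(W), 24(W), 26(W), 27(W) — all W, so L
n=29: →28(L), so W
n=30: →15(L), so W
n=31: →30(W) only, which is W, so L
n=32: →28(L), so W
n=33: →11(L), so W
n=34: →17(L), so W
n=35: →28(L), so W
n=36: →12(W), 18(W), 24(W), 27(W), 30(W), 32(W), 33(W), 34(W), 35(W) — all W, so L
n=37: →36(L), so W
n=38: →19(L), so W
n=39: →13(L), so W
L entries with 0 ≤ n ≤ 39: n = 0, 1, 4, 7, 9, 11, 13, 15, 17, 19, 23, 25, 28, 31, 36; that makes 15.

15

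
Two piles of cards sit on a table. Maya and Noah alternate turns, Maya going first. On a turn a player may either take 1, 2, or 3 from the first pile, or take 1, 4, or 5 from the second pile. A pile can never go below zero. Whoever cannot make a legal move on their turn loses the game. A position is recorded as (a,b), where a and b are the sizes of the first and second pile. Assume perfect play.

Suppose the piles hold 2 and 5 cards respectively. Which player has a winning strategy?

Compute win/loss labels from the base case upward. A position with no move is L. Any other position is W if it can reach an L in one move, else L.
No move ever increases a pile, so every position that can arise here has a ≤ 2 and b ≤ 5; it is enough to label the cells with 0 ≤ a ≤ 2 and 0 ≤ b ≤ 5.
Every move lowers a or b (never raises either), so fill the grid row by row in increasing a, and left to right within a row: each cell's successors are then already labelled.
      b=0  b=1  b=2  b=3  b=4  b=5
a=0:    L    W    L    W    W    W
a=1:    W    L    W    L    W    W
a=2:    W    W    W    W    L    W
Cells with no legal move (terminal, hence L): (0,0).
The remaining L cells, each justified by listing all of its moves:
(0,2): L (sole option (0,1)(W) is W)
(1,1): L (options (0,1)(W), (1,0)(W) are all W)
(1,3): L (options (0,3)(W), (1,2)(W) are all W)
(2,4): L (options (1,4)(W), (0,4)(W), (2,3)(W), (2,0)(W) are all W)
Every other cell has at least one move into one of the L cells above, so it is W.
From (2,5) Maya can move to (2,4), reaching an L position.

Maya wins.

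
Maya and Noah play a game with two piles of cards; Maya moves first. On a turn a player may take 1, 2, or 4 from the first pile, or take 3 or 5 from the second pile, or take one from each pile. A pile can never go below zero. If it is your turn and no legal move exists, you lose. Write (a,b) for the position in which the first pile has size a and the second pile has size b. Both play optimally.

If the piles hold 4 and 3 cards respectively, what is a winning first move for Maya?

Compute win/loss labels from the base case upward. A position with no move is L. Any other position is W if it can reach an L in one move, else L.
No move ever increases a pile, so every position that can arise here has a ≤ 4 and b ≤ 3; it is enough to label the cells with 0 ≤ a ≤ 4 and 0 ≤ b ≤ 3.
Every move lowers a or b (never raises either), so fill the grid row by row in increasing a, and left to right within a row: each cell's successors are then already labelled.
      b=0  b=1  b=2  b=3
a=0:    L    L    L    W
a=1:    W    W    W    W
a=2:    W    W    W    L
a=3:    L    L    L    W
a=4:    W    W    W    W
Cells with no legal move (terminal, hence L): (0,0), (0,1), (0,2).
The remaining L cells, each justified by listing all of its moves:
(2,3): →(1,3)(W), (0,3)(W), (2,0)(W), (1,2)(W) — all W, so L
(3,0): →(2,0)(W), (1,0)(W) — all W, so L
(3,1): →(2,1)(W), (1,1)(W), (2,0)(W) — all W, so L
(3,2): →(2,2)(W), (1,2)(W), (2,1)(W) — all W, so L
Every other cell has at least one move into one of the L cells above, so it is W.
From (4,3), the L positions reachable in one move are: (2,3), (3,2). Any move reaching one of these is winning.

Move to (2,3).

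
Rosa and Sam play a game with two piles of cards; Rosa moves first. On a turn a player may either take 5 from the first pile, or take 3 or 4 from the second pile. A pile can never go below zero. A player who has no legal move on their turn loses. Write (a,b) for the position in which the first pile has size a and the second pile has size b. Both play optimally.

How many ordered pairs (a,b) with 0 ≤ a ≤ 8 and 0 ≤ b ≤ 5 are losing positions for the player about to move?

Label each position W (a win for the player to move) or L (a loss). A position with no legal move is L; any other position is W exactly when some move reaches an L, and L when every move reaches a W.
Every move lowers a or b (never raises either), so fill the grid row by row in increasing a, and left to right within a row: each cell's successors are then already labelled.
      b=0  b=1  b=2  b=3  b=4  b=5
a=0:    L    L    L    W    W    W
a=1:    L    L    L    W    W    W
a=2:    L    L    L    W    W    W
a=3:    L    L    L    W    W    W
a=4:    L    L    L    W    W    W
a=5:    W    W    W    L    L    L
a=6:    W    W    W    L    L    L
a=7:    W    W    W    L    L    L
a=8:    W    W    W    L    L    L
Cells with no legal move (terminal, hence L): (0,0), (0,1), (0,2), (1,0), (1,1), (1,2), (2,0), (2,1), (2,2), (3,0), (3,1), (3,2), (4,0), (4,1), (4,2).
The remaining L cells, each justified by listing all of its moves:
(5,3): moves to (0,3)(W), (5,0)(W); every one is W ⇒ L
(5,4): moves to (0,4)(W), (5,1)(W), (5,0)(W); every one is W ⇒ L
(5,5): moves to (0,5)(W), (5,2)(W), (5,1)(W); every one is W ⇒ L
(6,3): moves to (1,3)(W), (6,0)(W); every one is W ⇒ L
(6,4): moves to (1,4)(W), (6,1)(W), (6,0)(W); every one is W ⇒ L
(6,5): moves to (1,5)(W), (6,2)(W), (6,1)(W); every one is W ⇒ L
(7,3): moves to (2,3)(W), (7,0)(W); every one is W ⇒ L
(7,4): moves to (2,4)(W), (7,1)(W), (7,0)(W); every one is W ⇒ L
(7,5): moves to (2,5)(W), (7,2)(W), (7,1)(W); every one is W ⇒ L
(8,3): moves to (3,3)(W), (8,0)(W); every one is W ⇒ L
(8,4): moves to (3,4)(W), (8,1)(W), (8,0)(W); every one is W ⇒ L
(8,5): moves to (3,5)(W), (8,2)(W), (8,1)(W); every one is W ⇒ L
Every other cell has at least one move into one of the L cells above, so it is W.
L cells per row: a=0: 3, a=1: 3, a=2: 3, a=3: 3, a=4: 3, a=5: 3, a=6: 3, a=7: 3, a=8: 3; total 27.

27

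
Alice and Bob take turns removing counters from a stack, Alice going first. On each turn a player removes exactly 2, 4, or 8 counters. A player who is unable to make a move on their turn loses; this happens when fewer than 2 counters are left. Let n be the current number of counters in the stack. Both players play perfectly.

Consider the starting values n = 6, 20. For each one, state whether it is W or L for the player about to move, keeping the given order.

Work bottom-up. With no move the player to move loses. Otherwise the position is W if at least one move leads to an L position for the opponent, and L if every move leads to a W.
n=0: no move → L
n=1: no move → L
n=2: can move to 0, which is L ⇒ W
n=3: can move to 1, which is L ⇒ W
n=4: can move to 0, which is L ⇒ W
n=5: can move to 1, which is L ⇒ W
n=6: moves to 4(W), 2(W); every one is W ⇒ L
n=7: moves to 5(W), 3(W); every one is W ⇒ L
n=8: can move to 6, which is L ⇒ W
n=9: can move to 7, which is L ⇒ W
n=10: can move to 6, which is L ⇒ W
n=11: can move to 7, which is L ⇒ W
n=12: moves to 10(W), 8(W), 4(W); every one is W ⇒ L
n=13: moves to 11(W), 9(W), 5(W); every one is W ⇒ L
n=14: can move to 12, which is L ⇒ W
n=15: can move to 13, which is L ⇒ W
n=16: can move to 12, which is L ⇒ W
n=17: can move to 13, which is L ⇒ W
n=18: moves to 16(W), 14(W), 10(W); every one is W ⇒ L
n=19: moves to 17(W), 15(W), 11(W); every one is W ⇒ L
n=20: can move to 18, which is L ⇒ W

6: L, 20: W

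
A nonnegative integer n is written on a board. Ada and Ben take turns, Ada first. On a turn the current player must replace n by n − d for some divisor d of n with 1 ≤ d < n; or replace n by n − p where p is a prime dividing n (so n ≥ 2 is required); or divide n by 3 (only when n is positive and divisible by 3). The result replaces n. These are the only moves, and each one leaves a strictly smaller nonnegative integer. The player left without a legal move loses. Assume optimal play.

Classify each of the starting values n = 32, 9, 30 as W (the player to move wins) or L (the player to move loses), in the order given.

32: L, 9: L, 30: W

Label each position W (a win for the player to move) or L (a loss). A position with no legal move is L; any other position is W exactly when some move reaches an L, and L when every move reaches a W.
n=0: no move → L
n=1: no move → L
n=2: reaches L-position 0 → W
n=3: reaches L-position 0 → W
n=4: only reaches 2(W), 3(W), all W → L
n=5: reaches L-position 0 → W
n=6: reaches L-position 4 → W
n=7: reaches L-position 0 → W
n=8: reaches L-position 4 → W
n=9: only reaches 3(W), 6(W), 8(W), all W → L
n=10: reaches L-position 9 → W
n=11: reaches L-position 0 → W
n=12: reaches L-position 4 → W
n=13: reaches L-position 0 → W
n=14: only reaches 7(W), 12(W), 13(W), all W → L
n=15: reaches L-position 14 → W
n=16: reaches L-position 14 → W
n=17: reaches L-position 0 → W
n=18: reaches L-position 9 → W
n=19: reaches L-position 0 → W
n=20: only reaches 10(W), 15(W), 16(W), 18(W), 19(W), all W → L
n=21: reaches L-position 14 → W
n=22: reaches L-position 20 → W
n=23: reaches L-position 0 → W
n=24: reaches L-position 20 → W
n=25: reaches L-position 20 → W
n=26: only reaches 13(W), 24(W), 25(W), all W → L
n=27: reaches L-position 9 → W
n=28: reaches L-position 14 → W
n=29: reaches L-position 0 → W
n=30: reaches L-position 20 → W
n=31: reaches L-position 0 → W
n=32: only reaches 16(W), 24(W), 28(W), 30(W), 31(W), all W → L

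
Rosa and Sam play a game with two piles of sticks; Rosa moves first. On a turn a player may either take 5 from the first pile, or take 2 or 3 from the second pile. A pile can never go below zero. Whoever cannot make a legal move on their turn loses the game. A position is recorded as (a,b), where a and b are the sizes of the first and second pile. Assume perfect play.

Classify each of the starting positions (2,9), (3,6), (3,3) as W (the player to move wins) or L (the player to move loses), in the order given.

(2,9): W, (3,6): L, (3,3): W

Work bottom-up. With no move the player to move loses. Otherwise the position is W if at least one move leads to an L position for the opponent, and L if every move leads to a W.
No move ever increases a pile, so every position that can arise here has a ≤ 3 and b ≤ 9; it is enough to label the cells with 0 ≤ a ≤ 3 and 0 ≤ b ≤ 9.
Every move lowers a or b (never raises either), so fill the grid row by row in increasing a, and left to right within a row: each cell's successors are then already labelled.
      b=0  b=1  b=2  b=3  b=4  b=5  b=6  b=7  b=8  b=9
a=0:    L    L    W    W    W    L    L    W    W    W
a=1:    L    L    W    W    W    L    L    W    W    W
a=2:    L    L    W    W    W    L    L    W    W    W
a=3:    L    L    W    W    W    L    L    W    W    W
Cells with no legal move (terminal, hence L): (0,0), (0,1), (1,0), (1,1), (2,0), (2,1), (3,0), (3,1).
The remaining L cells, each justified by listing all of its moves:
(0,5): →(0,3)(W), (0,2)(W) — all W, so L
(0,6): →(0,4)(W), (0,3)(W) — all W, so L
(1,5): →(1,3)(W), (1,2)(W) — all W, so L
(1,6): →(1,4)(W), (1,3)(W) — all W, so L
(2,5): →(2,3)(W), (2,2)(W) — all W, so L
(2,6): →(2,4)(W), (2,3)(W) — all W, so L
(3,5): →(3,3)(W), (3,2)(W) — all W, so L
(3,6): →(3,4)(W), (3,3)(W) — all W, so L
Every other cell has at least one move into one of the L cells above, so it is W.
(2,9): the move to (2,6) reaches an L cell, so W
(3,6): one of the L cells justified above, so L
(3,3): the move to (3,1) reaches an L cell, so W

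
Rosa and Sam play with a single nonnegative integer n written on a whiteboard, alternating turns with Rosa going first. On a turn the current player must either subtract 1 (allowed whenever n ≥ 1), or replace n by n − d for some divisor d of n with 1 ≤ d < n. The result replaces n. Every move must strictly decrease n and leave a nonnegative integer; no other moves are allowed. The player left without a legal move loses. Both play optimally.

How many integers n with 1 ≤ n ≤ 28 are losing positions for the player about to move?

Use the standard recursion: the mover loses at a terminal position; elsewhere, the mover wins exactly when some move hands the opponent an L position.
n=0: no move → L
n=1: W (go to 0, an L position)
n=2: L (sole option 1(W) is W)
n=3: W (go to 2, an L position)
n=4: W (go to 2, an L position)
n=5: L (sole option 4(W) is W)
n=6: W (go to 5, an L position)
n=7: L (sole option 6(W) is W)
n=8: W (go to 7, an L position)
n=9: L (options 6(W), 8(W) are all W)
n=10: W (go to 5, an L position)
n=11: L (sole option 10(W) is W)
n=12: W (go to 9, an L position)
n=13: L (sole option 12(W) is W)
n=14: W (go to 7, an L position)
n=15: L (options 10(W), 12(W), 14(W) are all W)
n=16: W (go to 15, an L position)
n=17: L (sole option 16(W) is W)
n=18: W (go to 9, an L position)
n=19: L (sole option 18(W) is W)
n=20: W (go to 15, an L position)
n=21: L (options 14(W), 18(W), 20(W) are all W)
n=22: W (go to 11, an L position)
n=23: L (sole option 22(W) is W)
n=24: W (go to 21, an L position)
n=25: L (options 20(W), 24(W) are all W)
n=26: W (go to 13, an L position)
n=27: L (options 18(W), 24(W), 26(W) are all W)
n=28: W (go to 21, an L position)
L entries with 1 ≤ n ≤ 28 (n=0 is outside the asked range and is not counted): n = 2, 5, 7, 9, 11, 13, 15, 17, 19, 21, 23, 25, 27; that makes 13.

13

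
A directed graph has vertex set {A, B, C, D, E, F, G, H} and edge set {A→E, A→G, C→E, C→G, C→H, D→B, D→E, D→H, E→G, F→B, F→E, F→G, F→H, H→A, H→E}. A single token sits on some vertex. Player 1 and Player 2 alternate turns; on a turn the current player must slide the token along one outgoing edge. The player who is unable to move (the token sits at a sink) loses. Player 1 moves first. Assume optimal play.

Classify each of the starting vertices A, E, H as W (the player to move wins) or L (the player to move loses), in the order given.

A: W, E: W, H: L

Compute win/loss labels from the base case upward. A position with no move is L. Any other position is W if it can reach an L in one move, else L.
Every edge goes from a vertex to one that appears earlier in the order B, G, E, A, H, F, C, D, so processing vertices in that order labels each vertex after all of its successors.
B: no outgoing edge → L
G: no outgoing edge → L
E: →G(L), so W
A: →G(L), so W
H: →A(W), E(W) — all W, so L
F: →H(L), so W
C: →H(L), so W
D: →H(L), so W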